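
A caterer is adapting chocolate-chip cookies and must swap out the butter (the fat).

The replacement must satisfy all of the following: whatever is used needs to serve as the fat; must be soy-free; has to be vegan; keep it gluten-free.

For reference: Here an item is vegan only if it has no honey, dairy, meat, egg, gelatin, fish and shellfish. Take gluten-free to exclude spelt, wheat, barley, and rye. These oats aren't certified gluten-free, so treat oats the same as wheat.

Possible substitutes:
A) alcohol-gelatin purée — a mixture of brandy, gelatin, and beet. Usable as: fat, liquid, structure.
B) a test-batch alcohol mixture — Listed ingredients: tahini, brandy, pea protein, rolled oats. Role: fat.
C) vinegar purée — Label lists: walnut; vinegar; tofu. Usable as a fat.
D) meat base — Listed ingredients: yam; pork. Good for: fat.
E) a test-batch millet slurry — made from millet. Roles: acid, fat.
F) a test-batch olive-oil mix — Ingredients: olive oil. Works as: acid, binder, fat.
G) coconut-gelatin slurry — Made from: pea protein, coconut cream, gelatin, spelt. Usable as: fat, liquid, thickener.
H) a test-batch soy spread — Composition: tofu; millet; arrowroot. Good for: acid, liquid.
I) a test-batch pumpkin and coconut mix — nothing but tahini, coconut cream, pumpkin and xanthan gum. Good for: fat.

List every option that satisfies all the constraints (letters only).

A: has gelatin, so not vegan — reject
B: has rolled oats, so not gluten-free — no
C: has tofu, so not soy-free — out
D: has pork, so not vegan — reject
E: every rule checks out — keep
F: only olive oil; none excluded — valid
G: has gelatin, so not vegan; has spelt, so not gluten-free — no
H: not usable as a fat; has tofu, so not soy-free — reject
I: no soy, vegan — OK

E, F, I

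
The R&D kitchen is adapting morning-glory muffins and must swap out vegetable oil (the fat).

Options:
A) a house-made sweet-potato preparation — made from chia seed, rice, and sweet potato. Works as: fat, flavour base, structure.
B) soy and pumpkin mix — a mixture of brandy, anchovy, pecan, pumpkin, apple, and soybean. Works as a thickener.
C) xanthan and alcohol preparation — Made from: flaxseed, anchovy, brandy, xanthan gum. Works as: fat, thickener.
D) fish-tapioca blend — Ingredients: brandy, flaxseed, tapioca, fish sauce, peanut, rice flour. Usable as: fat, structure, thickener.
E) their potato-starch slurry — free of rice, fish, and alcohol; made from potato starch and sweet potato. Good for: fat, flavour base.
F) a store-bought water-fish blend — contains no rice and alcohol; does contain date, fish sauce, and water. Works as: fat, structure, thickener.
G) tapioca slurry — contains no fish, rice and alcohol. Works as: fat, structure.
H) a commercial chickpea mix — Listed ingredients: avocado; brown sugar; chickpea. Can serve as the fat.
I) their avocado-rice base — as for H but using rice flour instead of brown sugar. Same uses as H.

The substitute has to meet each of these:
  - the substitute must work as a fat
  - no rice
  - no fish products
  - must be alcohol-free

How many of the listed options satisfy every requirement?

A: has rice, so not rice-free — reject
B: not usable as a fat; has anchovy, so not fish-free (and 1 more) — out
C: has anchovy, so not fish-free; has brandy, so not alcohol-free — no
D: has rice flour, so not rice-free; has fish sauce, so not fish-free (and 1 more) — out
E: works as a fat, no rice, no fish — valid
F: has fish sauce, so not fish-free — out
G: works as a fat, no fish, no alcohol — valid
H: no alcohol, no fish — OK
I: has rice flour, so not rice-free — reject

3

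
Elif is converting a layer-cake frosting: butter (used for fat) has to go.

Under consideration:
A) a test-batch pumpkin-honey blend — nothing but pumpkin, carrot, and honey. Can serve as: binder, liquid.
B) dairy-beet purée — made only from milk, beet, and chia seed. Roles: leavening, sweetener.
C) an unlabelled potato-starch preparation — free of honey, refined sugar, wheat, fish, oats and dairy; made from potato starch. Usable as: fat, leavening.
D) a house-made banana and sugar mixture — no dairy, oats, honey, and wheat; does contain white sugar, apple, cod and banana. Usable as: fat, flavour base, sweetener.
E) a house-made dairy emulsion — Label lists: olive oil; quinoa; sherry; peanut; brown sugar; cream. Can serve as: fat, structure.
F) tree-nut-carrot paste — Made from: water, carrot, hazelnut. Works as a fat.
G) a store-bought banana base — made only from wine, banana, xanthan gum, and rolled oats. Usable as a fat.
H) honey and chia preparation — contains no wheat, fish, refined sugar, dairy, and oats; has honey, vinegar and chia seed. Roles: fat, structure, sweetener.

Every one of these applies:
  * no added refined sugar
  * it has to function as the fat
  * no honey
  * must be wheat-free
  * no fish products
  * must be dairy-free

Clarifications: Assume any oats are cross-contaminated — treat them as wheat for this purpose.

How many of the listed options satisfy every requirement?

2

A: not usable as a fat; has honey, so not honey-free — reject
B: not usable as a fat; has milk, so not dairy-free — no
C: every rule checks out — valid
D: has cod, so not fish-free; has white sugar, so not no-added-sugar — out
E: has cream, so not dairy-free; has brown sugar, so not no-added-sugar — no
F: every rule checks out — valid
G: has rolled oats, so not wheat-free — no
H: has honey, so not honey-free — out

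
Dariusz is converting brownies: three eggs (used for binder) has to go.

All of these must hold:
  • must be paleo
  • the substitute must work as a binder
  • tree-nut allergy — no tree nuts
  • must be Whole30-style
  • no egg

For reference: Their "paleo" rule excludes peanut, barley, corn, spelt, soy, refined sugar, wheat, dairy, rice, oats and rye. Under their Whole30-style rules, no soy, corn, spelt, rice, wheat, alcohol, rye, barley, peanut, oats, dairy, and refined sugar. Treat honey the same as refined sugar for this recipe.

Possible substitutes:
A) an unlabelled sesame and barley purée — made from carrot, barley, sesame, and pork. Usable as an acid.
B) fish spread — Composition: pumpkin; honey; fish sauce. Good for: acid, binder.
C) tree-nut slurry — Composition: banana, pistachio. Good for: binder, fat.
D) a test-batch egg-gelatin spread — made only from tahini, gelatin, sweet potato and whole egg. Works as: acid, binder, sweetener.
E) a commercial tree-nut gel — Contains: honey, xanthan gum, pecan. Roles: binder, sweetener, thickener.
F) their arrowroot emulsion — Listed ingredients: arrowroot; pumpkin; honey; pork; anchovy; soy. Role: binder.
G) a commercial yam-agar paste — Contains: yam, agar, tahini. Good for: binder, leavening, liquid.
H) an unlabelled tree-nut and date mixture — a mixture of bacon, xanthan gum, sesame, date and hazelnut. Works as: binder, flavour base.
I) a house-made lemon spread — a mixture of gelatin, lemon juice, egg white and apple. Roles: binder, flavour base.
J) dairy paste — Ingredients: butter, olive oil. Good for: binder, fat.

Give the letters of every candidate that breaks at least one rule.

A, B, C, D, E, F, H, I, J

A: not usable as a binder; has barley, so not paleo (and 1 more) — reject
B: has honey, so not paleo; has honey, so not Whole30-style — out
C: has pistachio, so not tree-nut-free — reject
D: has whole egg, so not egg-free — out
E: has honey, so not paleo; has honey, so not Whole30-style (and 1 more) — reject
F: has honey, so not paleo; has honey, so not Whole30-style — reject
G: nothing on the exclusion list — valid
H: has hazelnut, so not tree-nut-free — reject
I: has egg white, so not egg-free — no
J: has butter, so not paleo; has butter, so not Whole30-style — no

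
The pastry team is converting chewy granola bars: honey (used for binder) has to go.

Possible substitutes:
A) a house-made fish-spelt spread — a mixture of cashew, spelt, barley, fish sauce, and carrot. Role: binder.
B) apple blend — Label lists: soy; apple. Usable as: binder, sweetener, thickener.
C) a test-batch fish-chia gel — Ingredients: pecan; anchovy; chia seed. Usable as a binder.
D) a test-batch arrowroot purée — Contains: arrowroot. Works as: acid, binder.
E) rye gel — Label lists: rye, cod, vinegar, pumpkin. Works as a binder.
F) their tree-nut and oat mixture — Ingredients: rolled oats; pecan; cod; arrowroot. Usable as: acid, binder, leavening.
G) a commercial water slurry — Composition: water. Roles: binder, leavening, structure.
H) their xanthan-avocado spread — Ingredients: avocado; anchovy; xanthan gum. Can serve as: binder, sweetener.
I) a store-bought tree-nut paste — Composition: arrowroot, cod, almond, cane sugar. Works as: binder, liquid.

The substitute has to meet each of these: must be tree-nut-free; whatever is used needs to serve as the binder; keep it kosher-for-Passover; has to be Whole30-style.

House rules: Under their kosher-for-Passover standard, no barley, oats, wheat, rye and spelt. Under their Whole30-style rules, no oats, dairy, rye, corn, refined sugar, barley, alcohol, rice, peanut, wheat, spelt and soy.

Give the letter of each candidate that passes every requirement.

D, G, H

A: has barley, so not kosher-for-Passover; has barley, so not Whole30-style (and 1 more) — reject
B: has soy, so not Whole30-style — reject
C: has pecan, so not tree-nut-free — reject
D: works as a binder, kosher-for-Passover, Whole30-style — valid
E: has rye, so not kosher-for-Passover; has rye, so not Whole30-style — no
F: has rolled oats, so not kosher-for-Passover; has rolled oats, so not Whole30-style (and 1 more) — reject
G: works as a binder, kosher-for-Passover, no tree nuts — valid
H: only anchovy, avocado and xanthan gum; none excluded — OK
I: has cane sugar, so not Whole30-style; has almond, so not tree-nut-free — reject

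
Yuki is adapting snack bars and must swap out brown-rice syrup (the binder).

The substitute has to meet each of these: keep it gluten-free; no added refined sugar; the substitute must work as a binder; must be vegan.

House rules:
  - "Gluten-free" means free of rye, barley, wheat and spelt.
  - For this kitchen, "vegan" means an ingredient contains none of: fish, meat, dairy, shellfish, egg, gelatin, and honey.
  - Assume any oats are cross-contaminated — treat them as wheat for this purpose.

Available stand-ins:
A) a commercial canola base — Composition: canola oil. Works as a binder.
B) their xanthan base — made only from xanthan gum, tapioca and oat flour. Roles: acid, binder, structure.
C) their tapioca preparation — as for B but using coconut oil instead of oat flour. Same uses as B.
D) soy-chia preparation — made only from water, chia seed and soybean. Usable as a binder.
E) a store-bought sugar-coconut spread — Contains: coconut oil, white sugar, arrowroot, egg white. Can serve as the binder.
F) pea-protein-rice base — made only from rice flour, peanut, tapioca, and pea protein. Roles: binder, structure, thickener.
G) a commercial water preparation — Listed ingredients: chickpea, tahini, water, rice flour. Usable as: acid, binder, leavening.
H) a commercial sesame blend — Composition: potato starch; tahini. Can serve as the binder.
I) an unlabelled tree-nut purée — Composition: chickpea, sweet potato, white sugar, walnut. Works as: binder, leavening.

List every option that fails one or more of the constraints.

A: gluten-free, vegan — valid
B: has oat flour, so not gluten-free — no
C: no refined sugar, gluten-free — keep
D: all constraints satisfied — valid
E: has egg white, so not vegan; has white sugar, so not no-added-sugar — no
F: works as a binder, gluten-free, vegan — keep
G: gluten-free, no refined sugar — keep
H: vegan, gluten-free — keep
I: has white sugar, so not no-added-sugar — no

B, E, I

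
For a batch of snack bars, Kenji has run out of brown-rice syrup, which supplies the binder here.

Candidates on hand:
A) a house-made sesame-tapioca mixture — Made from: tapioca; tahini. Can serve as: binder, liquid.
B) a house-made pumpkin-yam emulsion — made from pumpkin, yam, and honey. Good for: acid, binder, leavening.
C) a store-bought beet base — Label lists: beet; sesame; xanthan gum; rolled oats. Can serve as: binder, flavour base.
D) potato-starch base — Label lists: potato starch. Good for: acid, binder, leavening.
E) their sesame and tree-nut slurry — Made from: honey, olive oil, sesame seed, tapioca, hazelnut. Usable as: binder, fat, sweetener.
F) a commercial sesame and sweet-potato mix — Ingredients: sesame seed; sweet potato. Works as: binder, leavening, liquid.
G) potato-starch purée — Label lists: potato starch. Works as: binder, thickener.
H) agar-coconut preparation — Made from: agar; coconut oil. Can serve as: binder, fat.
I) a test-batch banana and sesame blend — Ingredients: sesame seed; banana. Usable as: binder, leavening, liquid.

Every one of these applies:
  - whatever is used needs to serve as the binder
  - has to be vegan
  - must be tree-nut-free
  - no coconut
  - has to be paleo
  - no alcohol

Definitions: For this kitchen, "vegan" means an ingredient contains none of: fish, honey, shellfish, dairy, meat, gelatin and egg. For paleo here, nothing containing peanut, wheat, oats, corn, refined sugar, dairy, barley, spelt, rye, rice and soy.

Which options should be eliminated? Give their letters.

B, C, E, H

A: only tahini and tapioca; none excluded — valid
B: has honey, so not vegan — no
C: has rolled oats, so not paleo — reject
D: only potato starch; none excluded — valid
E: has honey, so not vegan; has hazelnut, so not tree-nut-free — no
F: every rule checks out — keep
G: works as a binder, vegan, paleo — valid
H: has coconut oil, so not coconut-free — no
I: only sesame seed and banana; none excluded — keep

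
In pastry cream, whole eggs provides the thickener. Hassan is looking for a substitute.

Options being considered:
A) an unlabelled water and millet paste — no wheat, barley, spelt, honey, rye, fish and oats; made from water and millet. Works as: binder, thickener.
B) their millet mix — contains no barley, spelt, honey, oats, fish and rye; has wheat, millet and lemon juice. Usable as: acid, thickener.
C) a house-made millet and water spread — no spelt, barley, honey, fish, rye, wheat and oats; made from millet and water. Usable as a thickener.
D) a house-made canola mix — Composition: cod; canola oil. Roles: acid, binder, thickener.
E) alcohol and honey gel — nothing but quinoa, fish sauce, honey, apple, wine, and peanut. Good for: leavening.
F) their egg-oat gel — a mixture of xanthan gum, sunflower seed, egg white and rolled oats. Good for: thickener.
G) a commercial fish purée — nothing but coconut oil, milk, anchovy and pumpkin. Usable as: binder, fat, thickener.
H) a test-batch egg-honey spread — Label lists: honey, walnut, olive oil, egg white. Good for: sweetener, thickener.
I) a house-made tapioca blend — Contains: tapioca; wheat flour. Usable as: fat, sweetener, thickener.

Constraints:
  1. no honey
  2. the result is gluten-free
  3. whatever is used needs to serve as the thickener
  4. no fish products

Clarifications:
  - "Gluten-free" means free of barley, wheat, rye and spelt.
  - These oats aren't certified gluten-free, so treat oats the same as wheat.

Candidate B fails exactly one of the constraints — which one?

gluten-free

usable as a thickener: satisfied
gluten-free: has wheat — fails
fish-free: satisfied
honey-free: satisfied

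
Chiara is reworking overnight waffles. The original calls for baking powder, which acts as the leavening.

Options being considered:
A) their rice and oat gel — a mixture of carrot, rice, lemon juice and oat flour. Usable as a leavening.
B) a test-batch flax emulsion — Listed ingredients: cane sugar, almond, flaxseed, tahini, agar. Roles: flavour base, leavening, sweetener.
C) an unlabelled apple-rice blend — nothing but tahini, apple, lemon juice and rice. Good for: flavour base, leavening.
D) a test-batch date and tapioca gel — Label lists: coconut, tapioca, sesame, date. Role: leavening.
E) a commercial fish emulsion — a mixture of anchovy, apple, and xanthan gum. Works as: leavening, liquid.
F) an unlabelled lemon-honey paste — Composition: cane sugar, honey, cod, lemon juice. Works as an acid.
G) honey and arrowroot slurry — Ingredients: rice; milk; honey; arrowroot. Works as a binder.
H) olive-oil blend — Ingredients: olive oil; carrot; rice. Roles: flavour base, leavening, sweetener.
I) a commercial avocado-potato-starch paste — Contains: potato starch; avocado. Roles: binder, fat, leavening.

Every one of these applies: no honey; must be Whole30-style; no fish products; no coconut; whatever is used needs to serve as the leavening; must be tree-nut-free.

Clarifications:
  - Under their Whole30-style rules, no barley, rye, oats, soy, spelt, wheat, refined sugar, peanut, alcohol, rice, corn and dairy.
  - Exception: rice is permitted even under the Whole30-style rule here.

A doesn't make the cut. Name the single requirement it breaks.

usable as a leavening: satisfied
Whole30-style: has oat flour — fails
tree-nut-free: satisfied
coconut-free: satisfied
fish-free: satisfied
honey-free: satisfied

Whole30-style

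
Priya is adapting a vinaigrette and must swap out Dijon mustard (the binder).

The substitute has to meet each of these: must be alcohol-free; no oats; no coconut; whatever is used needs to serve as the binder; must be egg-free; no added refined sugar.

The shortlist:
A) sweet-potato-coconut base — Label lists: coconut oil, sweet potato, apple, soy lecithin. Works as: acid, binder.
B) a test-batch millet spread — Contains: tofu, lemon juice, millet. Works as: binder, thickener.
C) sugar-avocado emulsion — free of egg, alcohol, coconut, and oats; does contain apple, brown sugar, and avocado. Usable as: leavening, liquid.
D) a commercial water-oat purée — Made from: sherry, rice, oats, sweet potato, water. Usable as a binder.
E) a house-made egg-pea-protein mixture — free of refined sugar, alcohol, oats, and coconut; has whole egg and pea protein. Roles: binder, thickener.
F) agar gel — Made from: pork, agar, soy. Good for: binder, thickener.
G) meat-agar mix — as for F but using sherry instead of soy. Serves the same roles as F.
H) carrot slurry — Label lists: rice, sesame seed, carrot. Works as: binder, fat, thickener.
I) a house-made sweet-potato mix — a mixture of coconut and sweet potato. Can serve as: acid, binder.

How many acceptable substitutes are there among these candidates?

3

A: has coconut oil, so not coconut-free — reject
B: only tofu, lemon juice and millet; none excluded — valid
C: not usable as a binder; has brown sugar, so not no-added-sugar — reject
D: has oats, so not oat-free; has sherry, so not alcohol-free — no
E: has whole egg, so not egg-free — no
F: only pork, soy and agar; none excluded — valid
G: has sherry, so not alcohol-free — out
H: all constraints satisfied — OK
I: has coconut, so not coconut-free — no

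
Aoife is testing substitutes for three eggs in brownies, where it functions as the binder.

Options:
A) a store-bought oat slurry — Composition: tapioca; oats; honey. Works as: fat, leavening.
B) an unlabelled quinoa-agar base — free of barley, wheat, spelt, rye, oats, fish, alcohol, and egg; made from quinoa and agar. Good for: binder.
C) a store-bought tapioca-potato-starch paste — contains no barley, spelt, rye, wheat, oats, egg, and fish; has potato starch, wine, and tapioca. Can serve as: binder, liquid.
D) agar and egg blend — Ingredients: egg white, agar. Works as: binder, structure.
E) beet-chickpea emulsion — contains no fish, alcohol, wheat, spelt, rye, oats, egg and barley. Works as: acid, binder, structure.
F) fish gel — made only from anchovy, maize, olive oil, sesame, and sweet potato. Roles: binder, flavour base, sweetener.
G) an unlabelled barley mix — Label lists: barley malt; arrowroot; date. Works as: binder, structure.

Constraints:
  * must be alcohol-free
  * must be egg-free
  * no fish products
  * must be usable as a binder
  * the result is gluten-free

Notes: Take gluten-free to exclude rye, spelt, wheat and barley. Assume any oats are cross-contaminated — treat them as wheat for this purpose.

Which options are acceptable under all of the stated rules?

B, E

A: not usable as a binder; has oats, so not gluten-free — out
B: no fish, no alcohol — keep
C: has wine, so not alcohol-free — reject
D: has egg white, so not egg-free — out
E: works as a binder, no fish, no egg — valid
F: has anchovy, so not fish-free — no
G: has barley malt, so not gluten-free — out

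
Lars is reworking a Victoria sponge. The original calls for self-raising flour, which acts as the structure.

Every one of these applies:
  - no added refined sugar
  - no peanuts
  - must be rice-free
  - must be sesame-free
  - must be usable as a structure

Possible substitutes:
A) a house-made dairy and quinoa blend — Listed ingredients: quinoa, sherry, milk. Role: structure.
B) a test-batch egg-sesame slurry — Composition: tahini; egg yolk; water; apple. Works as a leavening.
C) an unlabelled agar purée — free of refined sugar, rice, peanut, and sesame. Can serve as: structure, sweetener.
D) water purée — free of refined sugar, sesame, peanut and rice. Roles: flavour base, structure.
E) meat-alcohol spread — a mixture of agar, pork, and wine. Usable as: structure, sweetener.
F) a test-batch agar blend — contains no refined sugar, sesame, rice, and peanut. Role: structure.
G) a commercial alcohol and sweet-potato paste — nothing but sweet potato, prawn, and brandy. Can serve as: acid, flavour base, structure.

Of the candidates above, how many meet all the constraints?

A: only sherry, milk and quinoa; none excluded — valid
B: not usable as a structure; has tahini, so not sesame-free — out
C: works as a structure, no peanut, no refined sugar — valid
D: all constraints satisfied — valid
E: only wine, pork and agar; none excluded — valid
F: no peanut, no refined sugar — keep
G: works as a structure, no refined sugar, no sesame — valid

6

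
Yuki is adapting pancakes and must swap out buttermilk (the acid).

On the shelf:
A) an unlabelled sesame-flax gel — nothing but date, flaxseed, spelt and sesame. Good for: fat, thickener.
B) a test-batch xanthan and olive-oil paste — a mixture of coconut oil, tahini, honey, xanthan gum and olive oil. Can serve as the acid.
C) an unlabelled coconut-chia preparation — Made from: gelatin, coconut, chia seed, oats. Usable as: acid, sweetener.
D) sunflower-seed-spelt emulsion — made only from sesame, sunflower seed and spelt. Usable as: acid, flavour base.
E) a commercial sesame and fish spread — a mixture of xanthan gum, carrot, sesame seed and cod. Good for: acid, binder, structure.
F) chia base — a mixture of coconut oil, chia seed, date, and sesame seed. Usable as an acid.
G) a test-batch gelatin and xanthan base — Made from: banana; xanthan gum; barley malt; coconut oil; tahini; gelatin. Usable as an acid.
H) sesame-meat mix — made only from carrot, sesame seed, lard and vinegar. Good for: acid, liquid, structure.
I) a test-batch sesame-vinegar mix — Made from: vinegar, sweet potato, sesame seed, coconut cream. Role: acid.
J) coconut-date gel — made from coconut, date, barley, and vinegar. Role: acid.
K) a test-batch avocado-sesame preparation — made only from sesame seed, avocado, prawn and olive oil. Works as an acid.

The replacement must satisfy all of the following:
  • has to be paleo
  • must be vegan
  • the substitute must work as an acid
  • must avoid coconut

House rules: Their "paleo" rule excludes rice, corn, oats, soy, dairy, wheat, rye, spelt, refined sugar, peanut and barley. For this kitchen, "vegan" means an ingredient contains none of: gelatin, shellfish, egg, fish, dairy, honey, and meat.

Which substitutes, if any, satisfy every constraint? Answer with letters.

A: not usable as an acid; has spelt, so not paleo — no
B: has honey, so not vegan; has coconut oil, so not coconut-free — reject
C: has oats, so not paleo; has gelatin, so not vegan (and 1 more) — no
D: has spelt, so not paleo — reject
E: has cod, so not vegan — out
F: has coconut oil, so not coconut-free — reject
G: has barley malt, so not paleo; has gelatin, so not vegan (and 1 more) — no
H: has lard, so not vegan — reject
I: has coconut cream, so not coconut-free — no
J: has barley, so not paleo; has coconut, so not coconut-free — no
K: has prawn, so not vegan — reject

none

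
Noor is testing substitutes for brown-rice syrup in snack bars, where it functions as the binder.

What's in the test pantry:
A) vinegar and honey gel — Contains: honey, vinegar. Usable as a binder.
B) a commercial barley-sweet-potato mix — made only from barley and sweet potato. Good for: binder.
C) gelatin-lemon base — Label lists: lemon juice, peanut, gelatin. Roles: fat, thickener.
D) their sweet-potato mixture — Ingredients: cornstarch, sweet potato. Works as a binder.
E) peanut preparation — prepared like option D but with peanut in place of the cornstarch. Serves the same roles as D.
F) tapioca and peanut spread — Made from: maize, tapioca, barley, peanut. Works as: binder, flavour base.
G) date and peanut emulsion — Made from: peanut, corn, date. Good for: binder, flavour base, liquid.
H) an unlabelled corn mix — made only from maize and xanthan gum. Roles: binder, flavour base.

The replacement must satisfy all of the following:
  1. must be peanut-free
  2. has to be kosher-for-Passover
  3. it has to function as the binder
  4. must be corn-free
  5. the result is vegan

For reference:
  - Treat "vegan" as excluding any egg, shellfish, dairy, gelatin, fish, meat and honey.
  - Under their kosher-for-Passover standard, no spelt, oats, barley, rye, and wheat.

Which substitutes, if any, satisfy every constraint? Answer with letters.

A: has honey, so not vegan — reject
B: has barley, so not kosher-for-Passover — no
C: not usable as a binder; has gelatin, so not vegan (and 1 more) — out
D: has cornstarch, so not corn-free — no
E: has peanut, so not peanut-free — no
F: has barley, so not kosher-for-Passover; has peanut, so not peanut-free (and 1 more) — reject
G: has peanut, so not peanut-free; has corn, so not corn-free — reject
H: has maize, so not corn-free — no

none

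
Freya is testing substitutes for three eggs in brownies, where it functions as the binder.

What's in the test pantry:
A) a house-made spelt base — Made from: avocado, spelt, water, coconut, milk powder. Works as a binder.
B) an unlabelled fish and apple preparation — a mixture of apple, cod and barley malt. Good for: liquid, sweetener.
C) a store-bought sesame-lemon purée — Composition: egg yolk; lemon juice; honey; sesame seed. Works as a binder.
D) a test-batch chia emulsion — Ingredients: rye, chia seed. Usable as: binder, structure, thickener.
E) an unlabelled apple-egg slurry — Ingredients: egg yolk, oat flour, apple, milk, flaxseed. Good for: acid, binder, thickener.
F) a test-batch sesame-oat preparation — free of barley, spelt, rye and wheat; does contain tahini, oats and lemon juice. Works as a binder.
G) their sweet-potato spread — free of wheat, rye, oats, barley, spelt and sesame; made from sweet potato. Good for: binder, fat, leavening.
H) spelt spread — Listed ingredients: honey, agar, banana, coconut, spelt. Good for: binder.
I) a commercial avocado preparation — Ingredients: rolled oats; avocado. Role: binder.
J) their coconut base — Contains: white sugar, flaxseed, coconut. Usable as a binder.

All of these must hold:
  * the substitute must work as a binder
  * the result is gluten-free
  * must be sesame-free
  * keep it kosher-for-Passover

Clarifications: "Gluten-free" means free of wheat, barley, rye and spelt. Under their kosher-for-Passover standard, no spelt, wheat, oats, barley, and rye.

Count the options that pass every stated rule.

A: has spelt, so not gluten-free; has spelt, so not kosher-for-Passover — out
B: not usable as a binder; has barley malt, so not gluten-free (and 1 more) — out
C: has sesame seed, so not sesame-free — reject
D: has rye, so not gluten-free; has rye, so not kosher-for-Passover — reject
E: has oat flour, so not kosher-for-Passover — out
F: has oats, so not kosher-for-Passover; has tahini, so not sesame-free — out
G: every rule checks out — valid
H: has spelt, so not gluten-free; has spelt, so not kosher-for-Passover — reject
I: has rolled oats, so not kosher-for-Passover — reject
J: all constraints satisfied — OK

2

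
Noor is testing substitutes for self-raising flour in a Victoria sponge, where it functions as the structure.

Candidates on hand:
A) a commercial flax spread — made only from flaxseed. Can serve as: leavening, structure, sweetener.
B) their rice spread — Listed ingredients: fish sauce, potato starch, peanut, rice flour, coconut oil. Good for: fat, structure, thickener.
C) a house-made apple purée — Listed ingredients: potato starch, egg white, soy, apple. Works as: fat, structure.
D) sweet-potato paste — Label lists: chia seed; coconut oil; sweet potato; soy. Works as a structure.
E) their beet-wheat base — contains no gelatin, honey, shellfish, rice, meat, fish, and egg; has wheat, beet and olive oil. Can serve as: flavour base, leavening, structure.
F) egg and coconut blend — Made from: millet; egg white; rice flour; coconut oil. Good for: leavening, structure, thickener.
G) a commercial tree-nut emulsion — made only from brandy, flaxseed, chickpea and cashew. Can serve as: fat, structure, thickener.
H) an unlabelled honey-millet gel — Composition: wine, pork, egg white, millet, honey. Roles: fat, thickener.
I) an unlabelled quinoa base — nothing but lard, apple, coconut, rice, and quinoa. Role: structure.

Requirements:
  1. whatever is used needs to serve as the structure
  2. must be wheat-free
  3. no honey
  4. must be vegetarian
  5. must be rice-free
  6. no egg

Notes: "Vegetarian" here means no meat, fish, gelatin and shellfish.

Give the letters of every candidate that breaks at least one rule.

B, C, E, F, H, I

A: nothing on the exclusion list — valid
B: has fish sauce, so not vegetarian; has rice flour, so not rice-free — out
C: has egg white, so not egg-free — out
D: coconut oil and soy etc. — none of it excluded — OK
E: has wheat, so not wheat-free — out
F: has egg white, so not egg-free; has rice flour, so not rice-free — out
G: works as a structure, no rice, no egg — valid
H: not usable as a structure; has pork, so not vegetarian (and 2 more) — reject
I: has lard, so not vegetarian; has rice, so not rice-free — out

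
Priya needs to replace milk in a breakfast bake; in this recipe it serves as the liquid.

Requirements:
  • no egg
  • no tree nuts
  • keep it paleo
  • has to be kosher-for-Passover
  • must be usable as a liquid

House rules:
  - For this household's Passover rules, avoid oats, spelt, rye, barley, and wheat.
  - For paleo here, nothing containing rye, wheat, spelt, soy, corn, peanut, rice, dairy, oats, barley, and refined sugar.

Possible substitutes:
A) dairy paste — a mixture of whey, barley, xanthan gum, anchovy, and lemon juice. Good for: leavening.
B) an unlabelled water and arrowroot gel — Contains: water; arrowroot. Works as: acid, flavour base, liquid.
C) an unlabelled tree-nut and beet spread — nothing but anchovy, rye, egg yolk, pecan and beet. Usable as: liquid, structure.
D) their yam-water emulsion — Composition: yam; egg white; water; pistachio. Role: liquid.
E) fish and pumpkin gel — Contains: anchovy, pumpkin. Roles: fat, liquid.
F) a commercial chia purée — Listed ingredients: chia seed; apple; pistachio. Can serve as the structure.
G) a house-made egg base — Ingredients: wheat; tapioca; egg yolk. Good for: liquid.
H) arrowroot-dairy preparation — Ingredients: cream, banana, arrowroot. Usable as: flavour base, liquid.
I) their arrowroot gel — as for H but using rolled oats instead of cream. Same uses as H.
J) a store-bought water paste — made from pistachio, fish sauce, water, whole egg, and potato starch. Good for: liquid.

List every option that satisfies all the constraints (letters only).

A: not usable as a liquid; has barley, so not kosher-for-Passover (and 1 more) — reject
B: only arrowroot and water; none excluded — valid
C: has rye, so not kosher-for-Passover; has rye, so not paleo (and 2 more) — no
D: has egg white, so not egg-free; has pistachio, so not tree-nut-free — no
E: works as a liquid, paleo, kosher-for-Passover — keep
F: not usable as a liquid; has pistachio, so not tree-nut-free — no
G: has wheat, so not kosher-for-Passover; has wheat, so not paleo (and 1 more) — no
H: has cream, so not paleo — out
I: has rolled oats, so not kosher-for-Passover; has rolled oats, so not paleo — out
J: has whole egg, so not egg-free; has pistachio, so not tree-nut-free — no

B, E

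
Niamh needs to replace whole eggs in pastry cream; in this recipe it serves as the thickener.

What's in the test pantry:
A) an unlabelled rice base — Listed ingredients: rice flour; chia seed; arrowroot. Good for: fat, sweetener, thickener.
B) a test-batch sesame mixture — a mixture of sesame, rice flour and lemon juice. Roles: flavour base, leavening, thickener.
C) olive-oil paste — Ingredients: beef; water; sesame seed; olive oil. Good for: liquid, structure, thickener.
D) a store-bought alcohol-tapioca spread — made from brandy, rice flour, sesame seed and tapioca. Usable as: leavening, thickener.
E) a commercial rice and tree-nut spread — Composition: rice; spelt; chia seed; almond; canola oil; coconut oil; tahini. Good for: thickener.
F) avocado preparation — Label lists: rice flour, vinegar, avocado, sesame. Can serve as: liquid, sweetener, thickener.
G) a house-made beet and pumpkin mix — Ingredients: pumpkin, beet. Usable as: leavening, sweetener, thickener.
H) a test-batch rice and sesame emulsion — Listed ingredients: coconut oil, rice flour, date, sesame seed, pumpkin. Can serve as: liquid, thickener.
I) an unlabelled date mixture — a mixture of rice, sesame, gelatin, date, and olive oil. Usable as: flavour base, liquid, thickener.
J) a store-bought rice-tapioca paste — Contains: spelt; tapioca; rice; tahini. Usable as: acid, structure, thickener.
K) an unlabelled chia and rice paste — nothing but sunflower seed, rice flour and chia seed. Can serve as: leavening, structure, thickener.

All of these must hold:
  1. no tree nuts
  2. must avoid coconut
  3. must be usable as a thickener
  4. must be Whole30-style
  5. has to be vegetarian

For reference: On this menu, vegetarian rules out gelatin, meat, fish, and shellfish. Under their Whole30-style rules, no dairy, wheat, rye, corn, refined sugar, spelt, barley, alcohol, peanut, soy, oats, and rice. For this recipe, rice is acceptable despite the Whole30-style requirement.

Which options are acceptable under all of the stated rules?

A, B, F, G, K

A: rice is permitted under the Whole30-style carve-out; nothing else excluded — valid
B: rice is permitted under the Whole30-style carve-out; nothing else excluded — keep
C: has beef, so not vegetarian — out
D: has brandy, so not Whole30-style — reject
E: has spelt, so not Whole30-style; has almond, so not tree-nut-free (and 1 more) — no
F: rice is permitted under the Whole30-style carve-out; nothing else excluded — valid
G: only pumpkin and beet; none excluded — valid
H: has coconut oil, so not coconut-free — no
I: has gelatin, so not vegetarian — reject
J: has spelt, so not Whole30-style — reject
K: rice is permitted under the Whole30-style carve-out; nothing else excluded — keep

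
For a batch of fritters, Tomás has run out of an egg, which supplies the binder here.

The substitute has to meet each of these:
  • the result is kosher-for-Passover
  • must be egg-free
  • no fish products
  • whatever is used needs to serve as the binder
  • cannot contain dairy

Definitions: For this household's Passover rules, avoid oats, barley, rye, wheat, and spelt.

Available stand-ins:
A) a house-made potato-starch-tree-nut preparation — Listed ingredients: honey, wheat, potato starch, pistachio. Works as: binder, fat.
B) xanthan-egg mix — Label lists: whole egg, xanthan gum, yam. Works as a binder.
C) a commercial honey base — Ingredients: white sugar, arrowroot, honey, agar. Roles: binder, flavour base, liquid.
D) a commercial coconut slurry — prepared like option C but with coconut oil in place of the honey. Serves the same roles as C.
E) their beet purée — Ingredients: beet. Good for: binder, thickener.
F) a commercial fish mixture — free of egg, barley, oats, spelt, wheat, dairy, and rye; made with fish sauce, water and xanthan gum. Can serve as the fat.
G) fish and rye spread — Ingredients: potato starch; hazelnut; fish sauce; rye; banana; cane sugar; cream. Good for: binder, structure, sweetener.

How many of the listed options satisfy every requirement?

A: has wheat, so not kosher-for-Passover — out
B: has whole egg, so not egg-free — no
C: works as a binder, kosher-for-Passover, no fish — valid
D: every rule checks out — OK
E: kosher-for-Passover, no fish — keep
F: not usable as a binder; has fish sauce, so not fish-free — reject
G: has rye, so not kosher-for-Passover; has fish sauce, so not fish-free (and 1 more) — no

3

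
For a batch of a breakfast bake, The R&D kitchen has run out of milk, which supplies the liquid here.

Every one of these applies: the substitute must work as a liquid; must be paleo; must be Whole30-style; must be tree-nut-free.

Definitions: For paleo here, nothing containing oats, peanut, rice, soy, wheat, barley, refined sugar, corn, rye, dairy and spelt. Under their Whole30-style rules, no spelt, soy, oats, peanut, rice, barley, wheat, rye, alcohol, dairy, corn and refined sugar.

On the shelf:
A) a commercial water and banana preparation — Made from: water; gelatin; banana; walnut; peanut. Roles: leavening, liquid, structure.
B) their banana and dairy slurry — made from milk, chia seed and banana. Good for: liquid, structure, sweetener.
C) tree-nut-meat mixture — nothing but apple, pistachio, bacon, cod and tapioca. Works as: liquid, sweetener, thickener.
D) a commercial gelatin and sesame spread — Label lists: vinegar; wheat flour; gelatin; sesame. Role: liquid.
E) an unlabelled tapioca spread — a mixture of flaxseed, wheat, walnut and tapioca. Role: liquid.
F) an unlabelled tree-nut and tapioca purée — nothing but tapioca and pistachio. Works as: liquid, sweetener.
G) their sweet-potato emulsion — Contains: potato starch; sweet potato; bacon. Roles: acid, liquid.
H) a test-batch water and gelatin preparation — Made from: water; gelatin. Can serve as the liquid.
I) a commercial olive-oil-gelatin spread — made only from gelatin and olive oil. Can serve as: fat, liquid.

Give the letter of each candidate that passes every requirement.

G, H, I

A: has peanut, so not paleo; has peanut, so not Whole30-style (and 1 more) — out
B: has milk, so not paleo; has milk, so not Whole30-style — out
C: has pistachio, so not tree-nut-free — no
D: has wheat flour, so not paleo; has wheat flour, so not Whole30-style — reject
E: has wheat, so not paleo; has wheat, so not Whole30-style (and 1 more) — no
F: has pistachio, so not tree-nut-free — no
G: only bacon, potato starch, and sweet potato; none excluded — keep
H: only gelatin and water; none excluded — keep
I: only gelatin and olive oil; none excluded — keep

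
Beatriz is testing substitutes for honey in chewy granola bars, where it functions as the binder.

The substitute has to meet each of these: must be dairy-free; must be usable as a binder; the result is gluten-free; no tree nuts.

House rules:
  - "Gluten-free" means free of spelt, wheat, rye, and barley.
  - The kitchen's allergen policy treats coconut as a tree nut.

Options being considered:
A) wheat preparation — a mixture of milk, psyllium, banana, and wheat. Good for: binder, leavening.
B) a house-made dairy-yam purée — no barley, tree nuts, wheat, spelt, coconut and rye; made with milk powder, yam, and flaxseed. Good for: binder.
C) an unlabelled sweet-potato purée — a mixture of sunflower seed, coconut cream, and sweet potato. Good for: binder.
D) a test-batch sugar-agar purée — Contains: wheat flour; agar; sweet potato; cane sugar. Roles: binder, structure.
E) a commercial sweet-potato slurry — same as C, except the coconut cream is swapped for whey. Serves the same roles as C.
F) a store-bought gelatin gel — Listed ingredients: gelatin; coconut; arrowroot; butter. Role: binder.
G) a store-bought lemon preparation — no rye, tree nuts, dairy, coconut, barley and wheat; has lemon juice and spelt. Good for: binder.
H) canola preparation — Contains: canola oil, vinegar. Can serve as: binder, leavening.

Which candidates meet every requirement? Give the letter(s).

H

A: has wheat, so not gluten-free; has milk, so not dairy-free — no
B: has milk powder, so not dairy-free — no
C: has coconut cream, so not tree-nut-free — out
D: has wheat flour, so not gluten-free — no
E: has whey, so not dairy-free — out
F: has butter, so not dairy-free; has coconut, so not tree-nut-free — out
G: has spelt, so not gluten-free — no
H: only canola oil and vinegar; none excluded — OK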